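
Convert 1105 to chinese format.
Convert 1105 (decimal) → 1105 = 1×1000 + 1×100 + 5 → 一千一百零五 (Chinese numeral)
一千一百零五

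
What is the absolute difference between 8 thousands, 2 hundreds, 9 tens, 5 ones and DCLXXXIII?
Convert 8 thousands, 2 hundreds, 9 tens, 5 ones (place-value notation) → 8×1000 + 2×100 + 9×10 + 5 = 8295 (decimal)
Convert DCLXXXIII (Roman numeral) → 500 + 100 + 50 + 10 + 10 + 10 + 1 + 1 + 1 = 683 (decimal)
Compute |8295 - 683| = 7612
7612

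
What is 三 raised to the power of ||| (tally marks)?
Convert 三 (Chinese numeral) → 3 (decimal)
Convert ||| (tally marks) → 3 (decimal)
Compute 3 ^ 3 = 27
27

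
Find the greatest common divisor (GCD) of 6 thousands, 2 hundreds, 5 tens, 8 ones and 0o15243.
Convert 6 thousands, 2 hundreds, 5 tens, 8 ones (place-value notation) → 6×1000 + 2×100 + 5×10 + 8 = 6258 (decimal)
Convert 0o15243 (octal) → 1×4096 + 5×512 + 2×64 + 4×8 + 3 = 6819 (decimal)
Compute gcd(6258, 6819) = 3
3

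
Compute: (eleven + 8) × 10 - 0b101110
Convert eleven (English words) → 11 (decimal)
Convert 0b101110 (binary) → 32 + 8 + 4 + 2 = 46 (decimal)
Expression in decimal: (11 + 8) × 10 - 46
Parentheses first: 11 + 8 = 19
Multiply: 19 × 10 = 190
Subtract: 190 - 46 = 144
144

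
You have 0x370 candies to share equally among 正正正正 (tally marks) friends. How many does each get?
Convert 0x370 (hexadecimal) → 3×256 + 7×16 = 880 (decimal)
Convert 正正正正 (tally marks) → 5 + 5 + 5 + 5 = 20 (decimal)
Compute 880 ÷ 20 = 44
44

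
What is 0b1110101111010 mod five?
Convert 0b1110101111010 (binary) → 4096 + 2048 + 1024 + 256 + 64 + 32 + 16 + 8 + 2 = 7546 (decimal)
Convert five (English words) → 5 (decimal)
Compute 7546 mod 5 = 1
1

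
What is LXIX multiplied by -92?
Convert LXIX (Roman numeral) → 50 + 10 + 9 = 69 (decimal)
Compute 69 × -92 = -6348
-6348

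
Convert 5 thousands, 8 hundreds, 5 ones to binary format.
Convert 5 thousands, 8 hundreds, 5 ones (place-value notation) → 5×1000 + 8×100 + 5 = 5805 (decimal)
Convert 5805 (decimal) → 5805 = 4096 + 1024 + 512 + 128 + 32 + 8 + 4 + 1 → 0b1011010101101 (binary)
0b1011010101101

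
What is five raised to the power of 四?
Convert five (English words) → 5 (decimal)
Convert 四 (Chinese numeral) → 4 (decimal)
Compute 5 ^ 4 = 625
625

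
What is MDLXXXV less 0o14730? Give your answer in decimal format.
Convert MDLXXXV (Roman numeral) → 1000 + 500 + 50 + 10 + 10 + 10 + 5 = 1585 (decimal)
Convert 0o14730 (octal) → 1×4096 + 4×512 + 7×64 + 3×8 = 6616 (decimal)
Compute 1585 - 6616 = -5031
-5031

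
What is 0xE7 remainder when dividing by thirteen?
Convert 0xE7 (hexadecimal) → 14×16 + 7 = 231 (decimal)
Convert thirteen (English words) → 13 (decimal)
Compute 231 mod 13 = 10
10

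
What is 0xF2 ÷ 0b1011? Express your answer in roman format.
Convert 0xF2 (hexadecimal) → 15×16 + 2 = 242 (decimal)
Convert 0b1011 (binary) → 8 + 2 + 1 = 11 (decimal)
Compute 242 ÷ 11 = 22
Convert 22 (decimal) → 22 = 10 + 10 + 1 + 1 → XXII (Roman numeral)
XXII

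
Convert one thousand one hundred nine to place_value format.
Convert one thousand one hundred nine (English words) → 1×1000 + 1×100 + 9 = 1109 (decimal)
Convert 1109 (decimal) → 1109 = 1×1000 + 1×100 + 9 → 1 thousand, 1 hundred, 9 ones (place-value notation)
1 thousand, 1 hundred, 9 ones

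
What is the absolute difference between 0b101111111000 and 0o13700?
Convert 0b101111111000 (binary) → 2048 + 512 + 256 + 128 + 64 + 32 + 16 + 8 = 3064 (decimal)
Convert 0o13700 (octal) → 1×4096 + 3×512 + 7×64 = 6080 (decimal)
Compute |3064 - 6080| = 3016
3016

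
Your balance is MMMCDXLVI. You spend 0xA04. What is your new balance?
Convert MMMCDXLVI (Roman numeral) → 1000 + 1000 + 1000 + 400 + 40 + 5 + 1 = 3446 (decimal)
Convert 0xA04 (hexadecimal) → 10×256 + 4 = 2564 (decimal)
Compute 3446 - 2564 = 882
882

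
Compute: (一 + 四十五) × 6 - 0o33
Convert 一 (Chinese numeral) → 1 (decimal)
Convert 四十五 (Chinese numeral) → 4×10 + 5 = 45 (decimal)
Convert 0o33 (octal) → 3×8 + 3 = 27 (decimal)
Expression in decimal: (1 + 45) × 6 - 27
Parentheses first: 1 + 45 = 46
Multiply: 46 × 6 = 276
Subtract: 276 - 27 = 249
249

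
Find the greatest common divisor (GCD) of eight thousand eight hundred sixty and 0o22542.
Convert eight thousand eight hundred sixty (English words) → 8×1000 + 8×100 + 60 = 8860 (decimal)
Convert 0o22542 (octal) → 2×4096 + 2×512 + 5×64 + 4×8 + 2 = 9570 (decimal)
Compute gcd(8860, 9570) = 10
10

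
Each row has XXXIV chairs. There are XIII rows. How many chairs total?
Convert XXXIV (Roman numeral) → 10 + 10 + 10 + 4 = 34 (decimal)
Convert XIII (Roman numeral) → 10 + 1 + 1 + 1 = 13 (decimal)
Compute 34 × 13 = 442
442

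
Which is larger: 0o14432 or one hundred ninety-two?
Convert 0o14432 (octal) → 1×4096 + 4×512 + 4×64 + 3×8 + 2 = 6426 (decimal)
Convert one hundred ninety-two (English words) → 1×100 + 92 = 192 (decimal)
Compare 6426 vs 192: larger = 6426
6426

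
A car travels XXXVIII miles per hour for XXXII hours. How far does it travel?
Convert XXXVIII (Roman numeral) → 10 + 10 + 10 + 5 + 1 + 1 + 1 = 38 (decimal)
Convert XXXII (Roman numeral) → 10 + 10 + 10 + 1 + 1 = 32 (decimal)
Compute 38 × 32 = 1216
1216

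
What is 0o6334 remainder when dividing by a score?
Convert 0o6334 (octal) → 6×512 + 3×64 + 3×8 + 4 = 3292 (decimal)
Convert a score (colloquial) → 20 (decimal)
Compute 3292 mod 20 = 12
12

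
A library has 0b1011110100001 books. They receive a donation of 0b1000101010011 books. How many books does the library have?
Convert 0b1011110100001 (binary) → 4096 + 1024 + 512 + 256 + 128 + 32 + 1 = 6049 (decimal)
Convert 0b1000101010011 (binary) → 4096 + 256 + 64 + 16 + 2 + 1 = 4435 (decimal)
Compute 6049 + 4435 = 10484
10484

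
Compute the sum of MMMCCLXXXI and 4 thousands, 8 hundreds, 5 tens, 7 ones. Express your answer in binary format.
Convert MMMCCLXXXI (Roman numeral) → 1000 + 1000 + 1000 + 100 + 100 + 50 + 10 + 10 + 10 + 1 = 3281 (decimal)
Convert 4 thousands, 8 hundreds, 5 tens, 7 ones (place-value notation) → 4×1000 + 8×100 + 5×10 + 7 = 4857 (decimal)
Compute 3281 + 4857 = 8138
Convert 8138 (decimal) → 8138 = 4096 + 2048 + 1024 + 512 + 256 + 128 + 64 + 8 + 2 → 0b1111111001010 (binary)
0b1111111001010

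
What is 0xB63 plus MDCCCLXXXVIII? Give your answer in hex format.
Convert 0xB63 (hexadecimal) → 11×256 + 6×16 + 3 = 2915 (decimal)
Convert MDCCCLXXXVIII (Roman numeral) → 1000 + 500 + 100 + 100 + 100 + 50 + 10 + 10 + 10 + 5 + 1 + 1 + 1 = 1888 (decimal)
Compute 2915 + 1888 = 4803
Convert 4803 (decimal) → 4803 = 1×4096 + 2×256 + 12×16 + 3 → 0x12C3 (hexadecimal)
0x12C3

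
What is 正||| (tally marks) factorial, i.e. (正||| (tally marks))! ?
Convert 正||| (tally marks) → 5 + 3 = 8 (decimal)
Compute 8! = 40320
40320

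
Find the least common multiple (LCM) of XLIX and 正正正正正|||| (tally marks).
Convert XLIX (Roman numeral) → 40 + 9 = 49 (decimal)
Convert 正正正正正|||| (tally marks) → 5 + 5 + 5 + 5 + 5 + 4 = 29 (decimal)
Compute lcm(49, 29) = 1421
1421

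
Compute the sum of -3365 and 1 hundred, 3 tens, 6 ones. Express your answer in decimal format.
Convert 1 hundred, 3 tens, 6 ones (place-value notation) → 1×100 + 3×10 + 6 = 136 (decimal)
Compute -3365 + 136 = -3229
-3229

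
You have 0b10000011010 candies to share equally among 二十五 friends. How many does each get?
Convert 0b10000011010 (binary) → 1024 + 16 + 8 + 2 = 1050 (decimal)
Convert 二十五 (Chinese numeral) → 2×10 + 5 = 25 (decimal)
Compute 1050 ÷ 25 = 42
42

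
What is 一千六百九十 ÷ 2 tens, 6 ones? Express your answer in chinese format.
Convert 一千六百九十 (Chinese numeral) → 1×1000 + 6×100 + 9×10 = 1690 (decimal)
Convert 2 tens, 6 ones (place-value notation) → 2×10 + 6 = 26 (decimal)
Compute 1690 ÷ 26 = 65
Convert 65 (decimal) → 65 = 6×10 + 5 → 六十五 (Chinese numeral)
六十五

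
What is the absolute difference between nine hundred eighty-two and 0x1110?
Convert nine hundred eighty-two (English words) → 9×100 + 82 = 982 (decimal)
Convert 0x1110 (hexadecimal) → 1×4096 + 1×256 + 1×16 = 4368 (decimal)
Compute |982 - 4368| = 3386
3386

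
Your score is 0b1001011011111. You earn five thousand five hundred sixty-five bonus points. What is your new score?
Convert 0b1001011011111 (binary) → 4096 + 512 + 128 + 64 + 16 + 8 + 4 + 2 + 1 = 4831 (decimal)
Convert five thousand five hundred sixty-five (English words) → 5×1000 + 5×100 + 65 = 5565 (decimal)
Compute 4831 + 5565 = 10396
10396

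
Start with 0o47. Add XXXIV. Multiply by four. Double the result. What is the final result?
Convert 0o47 (octal) → 4×8 + 7 = 39 (decimal)
Start: 39
Convert XXXIV (Roman numeral) → 10 + 10 + 10 + 4 = 34 (decimal)
39 + 34 = 73
Convert four (English words) → 4 (decimal)
73 × 4 = 292
292 × 2 = 584
584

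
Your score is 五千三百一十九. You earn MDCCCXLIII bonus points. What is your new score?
Convert 五千三百一十九 (Chinese numeral) → 5×1000 + 3×100 + 1×10 + 9 = 5319 (decimal)
Convert MDCCCXLIII (Roman numeral) → 1000 + 500 + 100 + 100 + 100 + 40 + 1 + 1 + 1 = 1843 (decimal)
Compute 5319 + 1843 = 7162
7162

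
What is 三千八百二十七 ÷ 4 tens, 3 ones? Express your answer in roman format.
Convert 三千八百二十七 (Chinese numeral) → 3×1000 + 8×100 + 2×10 + 7 = 3827 (decimal)
Convert 4 tens, 3 ones (place-value notation) → 4×10 + 3 = 43 (decimal)
Compute 3827 ÷ 43 = 89
Convert 89 (decimal) → 89 = 50 + 10 + 10 + 10 + 9 → LXXXIX (Roman numeral)
LXXXIX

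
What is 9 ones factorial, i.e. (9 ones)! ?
Convert 9 ones (place-value notation) → 9 (decimal)
Compute 9! = 362880
362880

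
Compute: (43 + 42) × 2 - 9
Parentheses first: 43 + 42 = 85
Multiply: 85 × 2 = 170
Subtract: 170 - 9 = 161
161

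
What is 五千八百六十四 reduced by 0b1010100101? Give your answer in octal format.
Convert 五千八百六十四 (Chinese numeral) → 5×1000 + 8×100 + 6×10 + 4 = 5864 (decimal)
Convert 0b1010100101 (binary) → 512 + 128 + 32 + 4 + 1 = 677 (decimal)
Compute 5864 - 677 = 5187
Convert 5187 (decimal) → 5187 = 1×4096 + 2×512 + 1×64 + 3 → 0o12103 (octal)
0o12103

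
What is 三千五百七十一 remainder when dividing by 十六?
Convert 三千五百七十一 (Chinese numeral) → 3×1000 + 5×100 + 7×10 + 1 = 3571 (decimal)
Convert 十六 (Chinese numeral) → 1×10 + 6 = 16 (decimal)
Compute 3571 mod 16 = 3
3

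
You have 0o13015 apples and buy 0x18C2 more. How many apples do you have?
Convert 0o13015 (octal) → 1×4096 + 3×512 + 1×8 + 5 = 5645 (decimal)
Convert 0x18C2 (hexadecimal) → 1×4096 + 8×256 + 12×16 + 2 = 6338 (decimal)
Compute 5645 + 6338 = 11983
11983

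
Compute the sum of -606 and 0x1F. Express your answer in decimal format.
Convert 0x1F (hexadecimal) → 1×16 + 15 = 31 (decimal)
Compute -606 + 31 = -575
-575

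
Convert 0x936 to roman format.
Convert 0x936 (hexadecimal) → 9×256 + 3×16 + 6 = 2358 (decimal)
Convert 2358 (decimal) → 2358 = 1000 + 1000 + 100 + 100 + 100 + 50 + 5 + 1 + 1 + 1 → MMCCCLVIII (Roman numeral)
MMCCCLVIII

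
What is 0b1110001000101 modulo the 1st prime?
Convert 0b1110001000101 (binary) → 4096 + 2048 + 1024 + 64 + 4 + 1 = 7237 (decimal)
Convert the 1st prime (prime index) → 2 (decimal)
Compute 7237 mod 2 = 1
1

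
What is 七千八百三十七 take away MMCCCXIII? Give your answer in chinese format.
Convert 七千八百三十七 (Chinese numeral) → 7×1000 + 8×100 + 3×10 + 7 = 7837 (decimal)
Convert MMCCCXIII (Roman numeral) → 1000 + 1000 + 100 + 100 + 100 + 10 + 1 + 1 + 1 = 2313 (decimal)
Compute 7837 - 2313 = 5524
Convert 5524 (decimal) → 5524 = 5×1000 + 5×100 + 2×10 + 4 → 五千五百二十四 (Chinese numeral)
五千五百二十四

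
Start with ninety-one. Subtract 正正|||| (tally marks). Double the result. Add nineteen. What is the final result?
Convert ninety-one (English words) → 91 (decimal)
Start: 91
Convert 正正|||| (tally marks) → 5 + 5 + 4 = 14 (decimal)
91 - 14 = 77
77 × 2 = 154
Convert nineteen (English words) → 19 (decimal)
154 + 19 = 173
173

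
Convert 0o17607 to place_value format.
Convert 0o17607 (octal) → 1×4096 + 7×512 + 6×64 + 7 = 8071 (decimal)
Convert 8071 (decimal) → 8071 = 8×1000 + 7×10 + 1 → 8 thousands, 7 tens, 1 one (place-value notation)
8 thousands, 7 tens, 1 one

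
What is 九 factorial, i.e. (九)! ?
Convert 九 (Chinese numeral) → 9 (decimal)
Compute 9! = 362880
362880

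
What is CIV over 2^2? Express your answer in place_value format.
Convert CIV (Roman numeral) → 100 + 4 = 104 (decimal)
Convert 2^2 (power) → 4 (decimal)
Compute 104 ÷ 4 = 26
Convert 26 (decimal) → 26 = 2×10 + 6 → 2 tens, 6 ones (place-value notation)
2 tens, 6 ones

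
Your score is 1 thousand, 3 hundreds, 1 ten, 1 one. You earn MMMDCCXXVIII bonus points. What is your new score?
Convert 1 thousand, 3 hundreds, 1 ten, 1 one (place-value notation) → 1×1000 + 3×100 + 1×10 + 1 = 1311 (decimal)
Convert MMMDCCXXVIII (Roman numeral) → 1000 + 1000 + 1000 + 500 + 100 + 100 + 10 + 10 + 5 + 1 + 1 + 1 = 3728 (decimal)
Compute 1311 + 3728 = 5039
5039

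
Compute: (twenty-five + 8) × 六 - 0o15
Convert twenty-five (English words) → 25 (decimal)
Convert 六 (Chinese numeral) → 6 (decimal)
Convert 0o15 (octal) → 1×8 + 5 = 13 (decimal)
Expression in decimal: (25 + 8) × 6 - 13
Parentheses first: 25 + 8 = 33
Multiply: 33 × 6 = 198
Subtract: 198 - 13 = 185
185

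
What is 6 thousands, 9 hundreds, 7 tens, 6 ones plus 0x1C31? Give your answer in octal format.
Convert 6 thousands, 9 hundreds, 7 tens, 6 ones (place-value notation) → 6×1000 + 9×100 + 7×10 + 6 = 6976 (decimal)
Convert 0x1C31 (hexadecimal) → 1×4096 + 12×256 + 3×16 + 1 = 7217 (decimal)
Compute 6976 + 7217 = 14193
Convert 14193 (decimal) → 14193 = 3×4096 + 3×512 + 5×64 + 6×8 + 1 → 0o33561 (octal)
0o33561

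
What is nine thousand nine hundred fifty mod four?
Convert nine thousand nine hundred fifty (English words) → 9×1000 + 9×100 + 50 = 9950 (decimal)
Convert four (English words) → 4 (decimal)
Compute 9950 mod 4 = 2
2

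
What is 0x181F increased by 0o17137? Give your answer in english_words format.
Convert 0x181F (hexadecimal) → 1×4096 + 8×256 + 1×16 + 15 = 6175 (decimal)
Convert 0o17137 (octal) → 1×4096 + 7×512 + 1×64 + 3×8 + 7 = 7775 (decimal)
Compute 6175 + 7775 = 13950
Convert 13950 (decimal) → 13950 = 13×1000 + 9×100 + 50 → thirteen thousand nine hundred fifty (English words)
thirteen thousand nine hundred fifty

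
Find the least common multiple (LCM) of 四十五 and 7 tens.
Convert 四十五 (Chinese numeral) → 4×10 + 5 = 45 (decimal)
Convert 7 tens (place-value notation) → 7×10 = 70 (decimal)
Compute lcm(45, 70) = 630
630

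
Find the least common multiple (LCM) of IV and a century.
Convert IV (Roman numeral) → 4 (decimal)
Convert a century (colloquial) → 100 (decimal)
Compute lcm(4, 100) = 100
100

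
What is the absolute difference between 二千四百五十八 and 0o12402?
Convert 二千四百五十八 (Chinese numeral) → 2×1000 + 4×100 + 5×10 + 8 = 2458 (decimal)
Convert 0o12402 (octal) → 1×4096 + 2×512 + 4×64 + 2 = 5378 (decimal)
Compute |2458 - 5378| = 2920
2920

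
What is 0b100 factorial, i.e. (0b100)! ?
Convert 0b100 (binary) → 4 (decimal)
Compute 4! = 24
24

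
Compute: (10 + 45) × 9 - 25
Parentheses first: 10 + 45 = 55
Multiply: 55 × 9 = 495
Subtract: 495 - 25 = 470
470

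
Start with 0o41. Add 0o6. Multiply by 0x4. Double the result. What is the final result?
Convert 0o41 (octal) → 4×8 + 1 = 33 (decimal)
Start: 33
Convert 0o6 (octal) → 6 (decimal)
33 + 6 = 39
Convert 0x4 (hexadecimal) → 4 (decimal)
39 × 4 = 156
156 × 2 = 312
312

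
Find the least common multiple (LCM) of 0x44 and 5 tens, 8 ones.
Convert 0x44 (hexadecimal) → 4×16 + 4 = 68 (decimal)
Convert 5 tens, 8 ones (place-value notation) → 5×10 + 8 = 58 (decimal)
Compute lcm(68, 58) = 1972
1972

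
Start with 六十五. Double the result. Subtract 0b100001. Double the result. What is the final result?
Convert 六十五 (Chinese numeral) → 6×10 + 5 = 65 (decimal)
Start: 65
65 × 2 = 130
Convert 0b100001 (binary) → 32 + 1 = 33 (decimal)
130 - 33 = 97
97 × 2 = 194
194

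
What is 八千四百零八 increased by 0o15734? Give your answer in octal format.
Convert 八千四百零八 (Chinese numeral) → 8×1000 + 4×100 + 8 = 8408 (decimal)
Convert 0o15734 (octal) → 1×4096 + 5×512 + 7×64 + 3×8 + 4 = 7132 (decimal)
Compute 8408 + 7132 = 15540
Convert 15540 (decimal) → 15540 = 3×4096 + 6×512 + 2×64 + 6×8 + 4 → 0o36264 (octal)
0o36264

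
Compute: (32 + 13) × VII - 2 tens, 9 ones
Convert VII (Roman numeral) → 5 + 1 + 1 = 7 (decimal)
Convert 2 tens, 9 ones (place-value notation) → 2×10 + 9 = 29 (decimal)
Expression in decimal: (32 + 13) × 7 - 29
Parentheses first: 32 + 13 = 45
Multiply: 45 × 7 = 315
Subtract: 315 - 29 = 286
286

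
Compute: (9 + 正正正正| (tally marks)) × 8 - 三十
Convert 正正正正| (tally marks) → 5 + 5 + 5 + 5 + 1 = 21 (decimal)
Convert 三十 (Chinese numeral) → 3×10 = 30 (decimal)
Expression in decimal: (9 + 21) × 8 - 30
Parentheses first: 9 + 21 = 30
Multiply: 30 × 8 = 240
Subtract: 240 - 30 = 210
210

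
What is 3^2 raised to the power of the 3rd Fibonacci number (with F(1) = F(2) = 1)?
Convert 3^2 (power) → 9 (decimal)
Convert the 3rd Fibonacci number (with F(1) = F(2) = 1) (Fibonacci index) → 1, 1, 2 → 2 (decimal)
Compute 9 ^ 2 = 81
81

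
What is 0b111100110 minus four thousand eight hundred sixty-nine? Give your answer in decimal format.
Convert 0b111100110 (binary) → 256 + 128 + 64 + 32 + 4 + 2 = 486 (decimal)
Convert four thousand eight hundred sixty-nine (English words) → 4×1000 + 8×100 + 69 = 4869 (decimal)
Compute 486 - 4869 = -4383
-4383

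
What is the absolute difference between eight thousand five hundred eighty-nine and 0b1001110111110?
Convert eight thousand five hundred eighty-nine (English words) → 8×1000 + 5×100 + 89 = 8589 (decimal)
Convert 0b1001110111110 (binary) → 4096 + 512 + 256 + 128 + 32 + 16 + 8 + 4 + 2 = 5054 (decimal)
Compute |8589 - 5054| = 3535
3535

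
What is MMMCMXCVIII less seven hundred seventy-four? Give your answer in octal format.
Convert MMMCMXCVIII (Roman numeral) → 1000 + 1000 + 1000 + 900 + 90 + 5 + 1 + 1 + 1 = 3998 (decimal)
Convert seven hundred seventy-four (English words) → 7×100 + 74 = 774 (decimal)
Compute 3998 - 774 = 3224
Convert 3224 (decimal) → 3224 = 6×512 + 2×64 + 3×8 → 0o6230 (octal)
0o6230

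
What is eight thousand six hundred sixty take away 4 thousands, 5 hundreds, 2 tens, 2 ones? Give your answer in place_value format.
Convert eight thousand six hundred sixty (English words) → 8×1000 + 6×100 + 60 = 8660 (decimal)
Convert 4 thousands, 5 hundreds, 2 tens, 2 ones (place-value notation) → 4×1000 + 5×100 + 2×10 + 2 = 4522 (decimal)
Compute 8660 - 4522 = 4138
Convert 4138 (decimal) → 4138 = 4×1000 + 1×100 + 3×10 + 8 → 4 thousands, 1 hundred, 3 tens, 8 ones (place-value notation)
4 thousands, 1 hundred, 3 tens, 8 ones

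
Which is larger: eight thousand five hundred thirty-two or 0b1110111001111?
Convert eight thousand five hundred thirty-two (English words) → 8×1000 + 5×100 + 32 = 8532 (decimal)
Convert 0b1110111001111 (binary) → 4096 + 2048 + 1024 + 256 + 128 + 64 + 8 + 4 + 2 + 1 = 7631 (decimal)
Compare 8532 vs 7631: larger = 8532
8532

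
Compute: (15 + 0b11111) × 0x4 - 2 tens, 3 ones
Convert 0b11111 (binary) → 16 + 8 + 4 + 2 + 1 = 31 (decimal)
Convert 0x4 (hexadecimal) → 4 (decimal)
Convert 2 tens, 3 ones (place-value notation) → 2×10 + 3 = 23 (decimal)
Expression in decimal: (15 + 31) × 4 - 23
Parentheses first: 15 + 31 = 46
Multiply: 46 × 4 = 184
Subtract: 184 - 23 = 161
161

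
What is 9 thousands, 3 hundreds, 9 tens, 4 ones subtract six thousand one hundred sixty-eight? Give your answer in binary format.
Convert 9 thousands, 3 hundreds, 9 tens, 4 ones (place-value notation) → 9×1000 + 3×100 + 9×10 + 4 = 9394 (decimal)
Convert six thousand one hundred sixty-eight (English words) → 6×1000 + 1×100 + 68 = 6168 (decimal)
Compute 9394 - 6168 = 3226
Convert 3226 (decimal) → 3226 = 2048 + 1024 + 128 + 16 + 8 + 2 → 0b110010011010 (binary)
0b110010011010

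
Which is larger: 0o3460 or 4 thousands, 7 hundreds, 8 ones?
Convert 0o3460 (octal) → 3×512 + 4×64 + 6×8 = 1840 (decimal)
Convert 4 thousands, 7 hundreds, 8 ones (place-value notation) → 4×1000 + 7×100 + 8 = 4708 (decimal)
Compare 1840 vs 4708: larger = 4708
4708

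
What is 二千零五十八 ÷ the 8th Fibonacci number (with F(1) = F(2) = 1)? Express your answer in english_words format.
Convert 二千零五十八 (Chinese numeral) → 2×1000 + 5×10 + 8 = 2058 (decimal)
Convert the 8th Fibonacci number (with F(1) = F(2) = 1) (Fibonacci index) → 1, 1, 2, 3, 5, 8, 13, 21 → 21 (decimal)
Compute 2058 ÷ 21 = 98
Convert 98 (decimal) → ninety-eight (English words)
ninety-eight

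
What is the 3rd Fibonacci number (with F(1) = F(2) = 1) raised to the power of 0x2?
Convert the 3rd Fibonacci number (with F(1) = F(2) = 1) (Fibonacci index) → 1, 1, 2 → 2 (decimal)
Convert 0x2 (hexadecimal) → 2 (decimal)
Compute 2 ^ 2 = 4
4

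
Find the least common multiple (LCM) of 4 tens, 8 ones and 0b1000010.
Convert 4 tens, 8 ones (place-value notation) → 4×10 + 8 = 48 (decimal)
Convert 0b1000010 (binary) → 64 + 2 = 66 (decimal)
Compute lcm(48, 66) = 528
528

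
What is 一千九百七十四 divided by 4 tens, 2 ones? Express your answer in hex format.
Convert 一千九百七十四 (Chinese numeral) → 1×1000 + 9×100 + 7×10 + 4 = 1974 (decimal)
Convert 4 tens, 2 ones (place-value notation) → 4×10 + 2 = 42 (decimal)
Compute 1974 ÷ 42 = 47
Convert 47 (decimal) → 47 = 2×16 + 15 → 0x2F (hexadecimal)
0x2F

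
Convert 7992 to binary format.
Convert 7992 (decimal) → 7992 = 4096 + 2048 + 1024 + 512 + 256 + 32 + 16 + 8 → 0b1111100111000 (binary)
0b1111100111000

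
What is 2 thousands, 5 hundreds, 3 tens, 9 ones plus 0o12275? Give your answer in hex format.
Convert 2 thousands, 5 hundreds, 3 tens, 9 ones (place-value notation) → 2×1000 + 5×100 + 3×10 + 9 = 2539 (decimal)
Convert 0o12275 (octal) → 1×4096 + 2×512 + 2×64 + 7×8 + 5 = 5309 (decimal)
Compute 2539 + 5309 = 7848
Convert 7848 (decimal) → 7848 = 1×4096 + 14×256 + 10×16 + 8 → 0x1EA8 (hexadecimal)
0x1EA8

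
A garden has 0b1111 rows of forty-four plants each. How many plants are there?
Convert forty-four (English words) → 44 (decimal)
Convert 0b1111 (binary) → 8 + 4 + 2 + 1 = 15 (decimal)
Compute 44 × 15 = 660
660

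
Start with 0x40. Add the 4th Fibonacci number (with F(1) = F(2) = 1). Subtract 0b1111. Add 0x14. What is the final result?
Convert 0x40 (hexadecimal) → 4×16 = 64 (decimal)
Start: 64
Convert the 4th Fibonacci number (with F(1) = F(2) = 1) (Fibonacci index) → 1, 1, 2, 3 → 3 (decimal)
64 + 3 = 67
Convert 0b1111 (binary) → 8 + 4 + 2 + 1 = 15 (decimal)
67 - 15 = 52
Convert 0x14 (hexadecimal) → 1×16 + 4 = 20 (decimal)
52 + 20 = 72
72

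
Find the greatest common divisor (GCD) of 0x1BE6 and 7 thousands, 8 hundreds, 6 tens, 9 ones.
Convert 0x1BE6 (hexadecimal) → 1×4096 + 11×256 + 14×16 + 6 = 7142 (decimal)
Convert 7 thousands, 8 hundreds, 6 tens, 9 ones (place-value notation) → 7×1000 + 8×100 + 6×10 + 9 = 7869 (decimal)
Compute gcd(7142, 7869) = 1
1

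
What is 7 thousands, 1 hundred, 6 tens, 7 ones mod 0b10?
Convert 7 thousands, 1 hundred, 6 tens, 7 ones (place-value notation) → 7×1000 + 1×100 + 6×10 + 7 = 7167 (decimal)
Convert 0b10 (binary) → 2 (decimal)
Compute 7167 mod 2 = 1
1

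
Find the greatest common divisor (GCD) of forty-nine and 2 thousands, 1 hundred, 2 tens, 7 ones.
Convert forty-nine (English words) → 49 (decimal)
Convert 2 thousands, 1 hundred, 2 tens, 7 ones (place-value notation) → 2×1000 + 1×100 + 2×10 + 7 = 2127 (decimal)
Compute gcd(49, 2127) = 1
1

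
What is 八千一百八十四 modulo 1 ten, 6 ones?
Convert 八千一百八十四 (Chinese numeral) → 8×1000 + 1×100 + 8×10 + 4 = 8184 (decimal)
Convert 1 ten, 6 ones (place-value notation) → 1×10 + 6 = 16 (decimal)
Compute 8184 mod 16 = 8
8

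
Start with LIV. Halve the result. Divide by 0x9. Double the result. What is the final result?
Convert LIV (Roman numeral) → 50 + 4 = 54 (decimal)
Start: 54
54 ÷ 2 = 27
Convert 0x9 (hexadecimal) → 9 (decimal)
27 ÷ 9 = 3
3 × 2 = 6
6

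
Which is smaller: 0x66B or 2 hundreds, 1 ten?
Convert 0x66B (hexadecimal) → 6×256 + 6×16 + 11 = 1643 (decimal)
Convert 2 hundreds, 1 ten (place-value notation) → 2×100 + 1×10 = 210 (decimal)
Compare 1643 vs 210: smaller = 210
210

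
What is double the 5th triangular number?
The 5th triangular number = 5×6/2 = 15
Compute 15 × 2 = 30
30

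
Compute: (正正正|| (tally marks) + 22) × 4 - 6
Convert 正正正|| (tally marks) → 5 + 5 + 5 + 2 = 17 (decimal)
Expression in decimal: (17 + 22) × 4 - 6
Parentheses first: 17 + 22 = 39
Multiply: 39 × 4 = 156
Subtract: 156 - 6 = 150
150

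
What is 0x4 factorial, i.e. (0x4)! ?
Convert 0x4 (hexadecimal) → 4 (decimal)
Compute 4! = 24
24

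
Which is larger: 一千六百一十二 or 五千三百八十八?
Convert 一千六百一十二 (Chinese numeral) → 1×1000 + 6×100 + 1×10 + 2 = 1612 (decimal)
Convert 五千三百八十八 (Chinese numeral) → 5×1000 + 3×100 + 8×10 + 8 = 5388 (decimal)
Compare 1612 vs 5388: larger = 5388
5388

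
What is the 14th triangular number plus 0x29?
The 14th triangular number = 14×15/2 = 105
Convert 0x29 (hexadecimal) → 2×16 + 9 = 41 (decimal)
Compute 105 + 41 = 146
146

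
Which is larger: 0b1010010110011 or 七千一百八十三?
Convert 0b1010010110011 (binary) → 4096 + 1024 + 128 + 32 + 16 + 2 + 1 = 5299 (decimal)
Convert 七千一百八十三 (Chinese numeral) → 7×1000 + 1×100 + 8×10 + 3 = 7183 (decimal)
Compare 5299 vs 7183: larger = 7183
7183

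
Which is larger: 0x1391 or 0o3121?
Convert 0x1391 (hexadecimal) → 1×4096 + 3×256 + 9×16 + 1 = 5009 (decimal)
Convert 0o3121 (octal) → 3×512 + 1×64 + 2×8 + 1 = 1617 (decimal)
Compare 5009 vs 1617: larger = 5009
5009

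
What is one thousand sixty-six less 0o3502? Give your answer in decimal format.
Convert one thousand sixty-six (English words) → 1×1000 + 66 = 1066 (decimal)
Convert 0o3502 (octal) → 3×512 + 5×64 + 2 = 1858 (decimal)
Compute 1066 - 1858 = -792
-792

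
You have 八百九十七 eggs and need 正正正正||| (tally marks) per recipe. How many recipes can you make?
Convert 八百九十七 (Chinese numeral) → 8×100 + 9×10 + 7 = 897 (decimal)
Convert 正正正正||| (tally marks) → 5 + 5 + 5 + 5 + 3 = 23 (decimal)
Compute 897 ÷ 23 = 39
39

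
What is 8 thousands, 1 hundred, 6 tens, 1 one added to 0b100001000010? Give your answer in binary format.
Convert 8 thousands, 1 hundred, 6 tens, 1 one (place-value notation) → 8×1000 + 1×100 + 6×10 + 1 = 8161 (decimal)
Convert 0b100001000010 (binary) → 2048 + 64 + 2 = 2114 (decimal)
Compute 8161 + 2114 = 10275
Convert 10275 (decimal) → 10275 = 8192 + 2048 + 32 + 2 + 1 → 0b10100000100011 (binary)
0b10100000100011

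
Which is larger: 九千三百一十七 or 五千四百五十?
Convert 九千三百一十七 (Chinese numeral) → 9×1000 + 3×100 + 1×10 + 7 = 9317 (decimal)
Convert 五千四百五十 (Chinese numeral) → 5×1000 + 4×100 + 5×10 = 5450 (decimal)
Compare 9317 vs 5450: larger = 9317
9317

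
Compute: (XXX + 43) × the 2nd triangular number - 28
Convert XXX (Roman numeral) → 10 + 10 + 10 = 30 (decimal)
Convert the 2nd triangular number (triangular index) → 2×3/2 = 3 (decimal)
Expression in decimal: (30 + 43) × 3 - 28
Parentheses first: 30 + 43 = 73
Multiply: 73 × 3 = 219
Subtract: 219 - 28 = 191
191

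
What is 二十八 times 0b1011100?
Convert 二十八 (Chinese numeral) → 2×10 + 8 = 28 (decimal)
Convert 0b1011100 (binary) → 64 + 16 + 8 + 4 = 92 (decimal)
Compute 28 × 92 = 2576
2576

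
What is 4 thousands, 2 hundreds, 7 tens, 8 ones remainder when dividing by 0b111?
Convert 4 thousands, 2 hundreds, 7 tens, 8 ones (place-value notation) → 4×1000 + 2×100 + 7×10 + 8 = 4278 (decimal)
Convert 0b111 (binary) → 4 + 2 + 1 = 7 (decimal)
Compute 4278 mod 7 = 1
1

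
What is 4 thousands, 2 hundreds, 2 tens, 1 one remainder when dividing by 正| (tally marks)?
Convert 4 thousands, 2 hundreds, 2 tens, 1 one (place-value notation) → 4×1000 + 2×100 + 2×10 + 1 = 4221 (decimal)
Convert 正| (tally marks) → 5 + 1 = 6 (decimal)
Compute 4221 mod 6 = 3
3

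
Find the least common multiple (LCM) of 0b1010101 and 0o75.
Convert 0b1010101 (binary) → 64 + 16 + 4 + 1 = 85 (decimal)
Convert 0o75 (octal) → 7×8 + 5 = 61 (decimal)
Compute lcm(85, 61) = 5185
5185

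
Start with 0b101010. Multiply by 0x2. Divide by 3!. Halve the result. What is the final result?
Convert 0b101010 (binary) → 32 + 8 + 2 = 42 (decimal)
Start: 42
Convert 0x2 (hexadecimal) → 2 (decimal)
42 × 2 = 84
Convert 3! (factorial) → 6 (decimal)
84 ÷ 6 = 14
14 ÷ 2 = 7
7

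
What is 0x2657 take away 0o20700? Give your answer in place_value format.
Convert 0x2657 (hexadecimal) → 2×4096 + 6×256 + 5×16 + 7 = 9815 (decimal)
Convert 0o20700 (octal) → 2×4096 + 7×64 = 8640 (decimal)
Compute 9815 - 8640 = 1175
Convert 1175 (decimal) → 1175 = 1×1000 + 1×100 + 7×10 + 5 → 1 thousand, 1 hundred, 7 tens, 5 ones (place-value notation)
1 thousand, 1 hundred, 7 tens, 5 ones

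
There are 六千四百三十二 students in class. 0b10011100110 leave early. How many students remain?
Convert 六千四百三十二 (Chinese numeral) → 6×1000 + 4×100 + 3×10 + 2 = 6432 (decimal)
Convert 0b10011100110 (binary) → 1024 + 128 + 64 + 32 + 4 + 2 = 1254 (decimal)
Compute 6432 - 1254 = 5178
5178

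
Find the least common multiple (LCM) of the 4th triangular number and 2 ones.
Convert the 4th triangular number (triangular index) → 4×5/2 = 10 (decimal)
Convert 2 ones (place-value notation) → 2 (decimal)
Compute lcm(10, 2) = 10
10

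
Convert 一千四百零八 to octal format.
Convert 一千四百零八 (Chinese numeral) → 1×1000 + 4×100 + 8 = 1408 (decimal)
Convert 1408 (decimal) → 1408 = 2×512 + 6×64 → 0o2600 (octal)
0o2600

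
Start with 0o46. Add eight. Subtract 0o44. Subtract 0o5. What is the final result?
Convert 0o46 (octal) → 4×8 + 6 = 38 (decimal)
Start: 38
Convert eight (English words) → 8 (decimal)
38 + 8 = 46
Convert 0o44 (octal) → 4×8 + 4 = 36 (decimal)
46 - 36 = 10
Convert 0o5 (octal) → 5 (decimal)
10 - 5 = 5
5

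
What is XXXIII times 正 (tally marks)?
Convert XXXIII (Roman numeral) → 10 + 10 + 10 + 1 + 1 + 1 = 33 (decimal)
Convert 正 (tally marks) → 5 (decimal)
Compute 33 × 5 = 165
165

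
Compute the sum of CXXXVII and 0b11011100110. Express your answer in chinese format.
Convert CXXXVII (Roman numeral) → 100 + 10 + 10 + 10 + 5 + 1 + 1 = 137 (decimal)
Convert 0b11011100110 (binary) → 1024 + 512 + 128 + 64 + 32 + 4 + 2 = 1766 (decimal)
Compute 137 + 1766 = 1903
Convert 1903 (decimal) → 1903 = 1×1000 + 9×100 + 3 → 一千九百零三 (Chinese numeral)
一千九百零三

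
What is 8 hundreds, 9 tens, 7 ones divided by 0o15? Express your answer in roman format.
Convert 8 hundreds, 9 tens, 7 ones (place-value notation) → 8×100 + 9×10 + 7 = 897 (decimal)
Convert 0o15 (octal) → 1×8 + 5 = 13 (decimal)
Compute 897 ÷ 13 = 69
Convert 69 (decimal) → 69 = 50 + 10 + 9 → LXIX (Roman numeral)
LXIX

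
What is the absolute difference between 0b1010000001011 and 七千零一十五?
Convert 0b1010000001011 (binary) → 4096 + 1024 + 8 + 2 + 1 = 5131 (decimal)
Convert 七千零一十五 (Chinese numeral) → 7×1000 + 1×10 + 5 = 7015 (decimal)
Compute |5131 - 7015| = 1884
1884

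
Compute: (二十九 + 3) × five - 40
Convert 二十九 (Chinese numeral) → 2×10 + 9 = 29 (decimal)
Convert five (English words) → 5 (decimal)
Expression in decimal: (29 + 3) × 5 - 40
Parentheses first: 29 + 3 = 32
Multiply: 32 × 5 = 160
Subtract: 160 - 40 = 120
120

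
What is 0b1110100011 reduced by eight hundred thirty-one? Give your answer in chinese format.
Convert 0b1110100011 (binary) → 512 + 256 + 128 + 32 + 2 + 1 = 931 (decimal)
Convert eight hundred thirty-one (English words) → 8×100 + 31 = 831 (decimal)
Compute 931 - 831 = 100
Convert 100 (decimal) → 100 = 1×100 → 一百 (Chinese numeral)
一百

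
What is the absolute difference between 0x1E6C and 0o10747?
Convert 0x1E6C (hexadecimal) → 1×4096 + 14×256 + 6×16 + 12 = 7788 (decimal)
Convert 0o10747 (octal) → 1×4096 + 7×64 + 4×8 + 7 = 4583 (decimal)
Compute |7788 - 4583| = 3205
3205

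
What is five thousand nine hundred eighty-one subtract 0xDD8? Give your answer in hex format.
Convert five thousand nine hundred eighty-one (English words) → 5×1000 + 9×100 + 81 = 5981 (decimal)
Convert 0xDD8 (hexadecimal) → 13×256 + 13×16 + 8 = 3544 (decimal)
Compute 5981 - 3544 = 2437
Convert 2437 (decimal) → 2437 = 9×256 + 8×16 + 5 → 0x985 (hexadecimal)
0x985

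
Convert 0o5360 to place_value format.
Convert 0o5360 (octal) → 5×512 + 3×64 + 6×8 = 2800 (decimal)
Convert 2800 (decimal) → 2800 = 2×1000 + 8×100 → 2 thousands, 8 hundreds (place-value notation)
2 thousands, 8 hundreds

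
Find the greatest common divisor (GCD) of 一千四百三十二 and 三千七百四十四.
Convert 一千四百三十二 (Chinese numeral) → 1×1000 + 4×100 + 3×10 + 2 = 1432 (decimal)
Convert 三千七百四十四 (Chinese numeral) → 3×1000 + 7×100 + 4×10 + 4 = 3744 (decimal)
Compute gcd(1432, 3744) = 8
8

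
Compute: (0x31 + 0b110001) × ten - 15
Convert 0x31 (hexadecimal) → 3×16 + 1 = 49 (decimal)
Convert 0b110001 (binary) → 32 + 16 + 1 = 49 (decimal)
Convert ten (English words) → 10 (decimal)
Expression in decimal: (49 + 49) × 10 - 15
Parentheses first: 49 + 49 = 98
Multiply: 98 × 10 = 980
Subtract: 980 - 15 = 965
965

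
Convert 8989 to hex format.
Convert 8989 (decimal) → 8989 = 2×4096 + 3×256 + 1×16 + 13 → 0x231D (hexadecimal)
0x231D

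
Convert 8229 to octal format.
Convert 8229 (decimal) → 8229 = 2×4096 + 4×8 + 5 → 0o20045 (octal)
0o20045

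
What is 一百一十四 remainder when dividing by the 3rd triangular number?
Convert 一百一十四 (Chinese numeral) → 1×100 + 1×10 + 4 = 114 (decimal)
Convert the 3rd triangular number (triangular index) → 3×4/2 = 6 (decimal)
Compute 114 mod 6 = 0
0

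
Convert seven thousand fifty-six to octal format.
Convert seven thousand fifty-six (English words) → 7×1000 + 56 = 7056 (decimal)
Convert 7056 (decimal) → 7056 = 1×4096 + 5×512 + 6×64 + 2×8 → 0o15620 (octal)
0o15620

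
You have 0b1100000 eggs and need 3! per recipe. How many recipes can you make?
Convert 0b1100000 (binary) → 64 + 32 = 96 (decimal)
Convert 3! (factorial) → 6 (decimal)
Compute 96 ÷ 6 = 16
16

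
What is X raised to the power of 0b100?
Convert X (Roman numeral) → 10 (decimal)
Convert 0b100 (binary) → 4 (decimal)
Compute 10 ^ 4 = 10000
10000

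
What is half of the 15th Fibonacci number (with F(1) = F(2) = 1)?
The 15th Fibonacci number (with F(1) = F(2) = 1): 1, 1, 2, 3, 5, 8, 13, 21, 34, 55, 89, 144, 233, 377, 610 → 610
Compute 610 ÷ 2 = 305
305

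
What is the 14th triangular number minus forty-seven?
The 14th triangular number = 14×15/2 = 105
Convert forty-seven (English words) → 47 (decimal)
Compute 105 - 47 = 58
58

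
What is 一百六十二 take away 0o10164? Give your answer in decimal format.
Convert 一百六十二 (Chinese numeral) → 1×100 + 6×10 + 2 = 162 (decimal)
Convert 0o10164 (octal) → 1×4096 + 1×64 + 6×8 + 4 = 4212 (decimal)
Compute 162 - 4212 = -4050
-4050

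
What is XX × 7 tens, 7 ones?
Convert XX (Roman numeral) → 10 + 10 = 20 (decimal)
Convert 7 tens, 7 ones (place-value notation) → 7×10 + 7 = 77 (decimal)
Compute 20 × 77 = 1540
1540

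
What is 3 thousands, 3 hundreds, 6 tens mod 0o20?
Convert 3 thousands, 3 hundreds, 6 tens (place-value notation) → 3×1000 + 3×100 + 6×10 = 3360 (decimal)
Convert 0o20 (octal) → 2×8 = 16 (decimal)
Compute 3360 mod 16 = 0
0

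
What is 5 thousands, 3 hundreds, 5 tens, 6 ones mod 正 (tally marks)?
Convert 5 thousands, 3 hundreds, 5 tens, 6 ones (place-value notation) → 5×1000 + 3×100 + 5×10 + 6 = 5356 (decimal)
Convert 正 (tally marks) → 5 (decimal)
Compute 5356 mod 5 = 1
1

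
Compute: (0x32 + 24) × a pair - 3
Convert 0x32 (hexadecimal) → 3×16 + 2 = 50 (decimal)
Convert a pair (colloquial) → 2 (decimal)
Expression in decimal: (50 + 24) × 2 - 3
Parentheses first: 50 + 24 = 74
Multiply: 74 × 2 = 148
Subtract: 148 - 3 = 145
145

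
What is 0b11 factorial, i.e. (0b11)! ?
Convert 0b11 (binary) → 2 + 1 = 3 (decimal)
Compute 3! = 6
6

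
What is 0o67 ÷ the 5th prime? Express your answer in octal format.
Convert 0o67 (octal) → 6×8 + 7 = 55 (decimal)
Convert the 5th prime (prime index) → 11 (decimal)
Compute 55 ÷ 11 = 5
Convert 5 (decimal) → 0o5 (octal)
0o5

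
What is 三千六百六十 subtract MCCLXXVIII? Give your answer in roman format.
Convert 三千六百六十 (Chinese numeral) → 3×1000 + 6×100 + 6×10 = 3660 (decimal)
Convert MCCLXXVIII (Roman numeral) → 1000 + 100 + 100 + 50 + 10 + 10 + 5 + 1 + 1 + 1 = 1278 (decimal)
Compute 3660 - 1278 = 2382
Convert 2382 (decimal) → 2382 = 1000 + 1000 + 100 + 100 + 100 + 50 + 10 + 10 + 10 + 1 + 1 → MMCCCLXXXII (Roman numeral)
MMCCCLXXXII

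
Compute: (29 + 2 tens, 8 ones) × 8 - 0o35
Convert 2 tens, 8 ones (place-value notation) → 2×10 + 8 = 28 (decimal)
Convert 0o35 (octal) → 3×8 + 5 = 29 (decimal)
Expression in decimal: (29 + 28) × 8 - 29
Parentheses first: 29 + 28 = 57
Multiply: 57 × 8 = 456
Subtract: 456 - 29 = 427
427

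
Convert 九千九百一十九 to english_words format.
Convert 九千九百一十九 (Chinese numeral) → 9×1000 + 9×100 + 1×10 + 9 = 9919 (decimal)
Convert 9919 (decimal) → 9919 = 9×1000 + 9×100 + 19 → nine thousand nine hundred nineteen (English words)
nine thousand nine hundred nineteen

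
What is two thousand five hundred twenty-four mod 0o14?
Convert two thousand five hundred twenty-four (English words) → 2×1000 + 5×100 + 24 = 2524 (decimal)
Convert 0o14 (octal) → 1×8 + 4 = 12 (decimal)
Compute 2524 mod 12 = 4
4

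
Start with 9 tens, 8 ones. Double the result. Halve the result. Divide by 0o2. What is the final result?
Convert 9 tens, 8 ones (place-value notation) → 9×10 + 8 = 98 (decimal)
Start: 98
98 × 2 = 196
196 ÷ 2 = 98
Convert 0o2 (octal) → 2 (decimal)
98 ÷ 2 = 49
49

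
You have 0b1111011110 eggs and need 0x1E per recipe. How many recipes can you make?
Convert 0b1111011110 (binary) → 512 + 256 + 128 + 64 + 16 + 8 + 4 + 2 = 990 (decimal)
Convert 0x1E (hexadecimal) → 1×16 + 14 = 30 (decimal)
Compute 990 ÷ 30 = 33
33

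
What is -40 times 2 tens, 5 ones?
Convert 2 tens, 5 ones (place-value notation) → 2×10 + 5 = 25 (decimal)
Compute -40 × 25 = -1000
-1000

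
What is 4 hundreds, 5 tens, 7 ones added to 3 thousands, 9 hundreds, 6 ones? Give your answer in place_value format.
Convert 4 hundreds, 5 tens, 7 ones (place-value notation) → 4×100 + 5×10 + 7 = 457 (decimal)
Convert 3 thousands, 9 hundreds, 6 ones (place-value notation) → 3×1000 + 9×100 + 6 = 3906 (decimal)
Compute 457 + 3906 = 4363
Convert 4363 (decimal) → 4363 = 4×1000 + 3×100 + 6×10 + 3 → 4 thousands, 3 hundreds, 6 tens, 3 ones (place-value notation)
4 thousands, 3 hundreds, 6 tens, 3 ones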